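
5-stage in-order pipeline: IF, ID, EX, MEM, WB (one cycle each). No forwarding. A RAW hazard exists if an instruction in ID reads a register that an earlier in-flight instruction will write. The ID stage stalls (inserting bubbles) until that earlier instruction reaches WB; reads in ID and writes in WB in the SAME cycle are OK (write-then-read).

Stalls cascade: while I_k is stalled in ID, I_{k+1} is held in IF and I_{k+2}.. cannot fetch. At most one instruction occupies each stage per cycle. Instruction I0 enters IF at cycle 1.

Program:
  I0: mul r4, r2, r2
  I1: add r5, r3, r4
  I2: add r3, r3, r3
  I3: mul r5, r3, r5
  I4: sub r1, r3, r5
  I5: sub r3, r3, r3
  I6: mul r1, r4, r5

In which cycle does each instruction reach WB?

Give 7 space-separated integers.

Answer: 5 8 9 12 15 16 17

Derivation:
I0 mul r4 <- r2,r2: IF@1 ID@2 stall=0 (-) EX@3 MEM@4 WB@5
I1 add r5 <- r3,r4: IF@2 ID@3 stall=2 (RAW on I0.r4 (WB@5)) EX@6 MEM@7 WB@8
I2 add r3 <- r3,r3: IF@3 ID@6 stall=0 (-) EX@7 MEM@8 WB@9
I3 mul r5 <- r3,r5: IF@6 ID@7 stall=2 (RAW on I2.r3 (WB@9)) EX@10 MEM@11 WB@12
I4 sub r1 <- r3,r5: IF@7 ID@10 stall=2 (RAW on I3.r5 (WB@12)) EX@13 MEM@14 WB@15
I5 sub r3 <- r3,r3: IF@10 ID@13 stall=0 (-) EX@14 MEM@15 WB@16
I6 mul r1 <- r4,r5: IF@13 ID@14 stall=0 (-) EX@15 MEM@16 WB@17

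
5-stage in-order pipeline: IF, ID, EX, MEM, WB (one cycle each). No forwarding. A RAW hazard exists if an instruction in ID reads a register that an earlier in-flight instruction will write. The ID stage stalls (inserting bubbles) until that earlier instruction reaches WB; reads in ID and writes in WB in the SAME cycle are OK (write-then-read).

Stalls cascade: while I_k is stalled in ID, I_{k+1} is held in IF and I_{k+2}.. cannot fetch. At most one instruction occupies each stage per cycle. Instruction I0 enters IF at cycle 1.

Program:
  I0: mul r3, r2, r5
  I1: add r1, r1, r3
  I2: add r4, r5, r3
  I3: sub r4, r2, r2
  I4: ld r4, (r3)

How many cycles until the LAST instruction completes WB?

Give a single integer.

Answer: 11

Derivation:
I0 mul r3 <- r2,r5: IF@1 ID@2 stall=0 (-) EX@3 MEM@4 WB@5
I1 add r1 <- r1,r3: IF@2 ID@3 stall=2 (RAW on I0.r3 (WB@5)) EX@6 MEM@7 WB@8
I2 add r4 <- r5,r3: IF@3 ID@6 stall=0 (-) EX@7 MEM@8 WB@9
I3 sub r4 <- r2,r2: IF@6 ID@7 stall=0 (-) EX@8 MEM@9 WB@10
I4 ld r4 <- r3: IF@7 ID@8 stall=0 (-) EX@9 MEM@10 WB@11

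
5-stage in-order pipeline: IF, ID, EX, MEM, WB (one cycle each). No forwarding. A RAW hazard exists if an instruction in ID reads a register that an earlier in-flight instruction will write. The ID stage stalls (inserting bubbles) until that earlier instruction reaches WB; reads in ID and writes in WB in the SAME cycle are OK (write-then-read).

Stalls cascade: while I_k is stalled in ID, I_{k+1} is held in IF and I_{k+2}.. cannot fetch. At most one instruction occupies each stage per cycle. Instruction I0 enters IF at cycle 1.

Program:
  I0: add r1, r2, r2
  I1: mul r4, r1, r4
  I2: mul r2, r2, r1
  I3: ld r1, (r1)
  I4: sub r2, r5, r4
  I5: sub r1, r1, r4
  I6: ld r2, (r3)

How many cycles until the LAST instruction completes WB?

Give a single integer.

I0 add r1 <- r2,r2: IF@1 ID@2 stall=0 (-) EX@3 MEM@4 WB@5
I1 mul r4 <- r1,r4: IF@2 ID@3 stall=2 (RAW on I0.r1 (WB@5)) EX@6 MEM@7 WB@8
I2 mul r2 <- r2,r1: IF@3 ID@6 stall=0 (-) EX@7 MEM@8 WB@9
I3 ld r1 <- r1: IF@6 ID@7 stall=0 (-) EX@8 MEM@9 WB@10
I4 sub r2 <- r5,r4: IF@7 ID@8 stall=0 (-) EX@9 MEM@10 WB@11
I5 sub r1 <- r1,r4: IF@8 ID@9 stall=1 (RAW on I3.r1 (WB@10)) EX@11 MEM@12 WB@13
I6 ld r2 <- r3: IF@9 ID@11 stall=0 (-) EX@12 MEM@13 WB@14

Answer: 14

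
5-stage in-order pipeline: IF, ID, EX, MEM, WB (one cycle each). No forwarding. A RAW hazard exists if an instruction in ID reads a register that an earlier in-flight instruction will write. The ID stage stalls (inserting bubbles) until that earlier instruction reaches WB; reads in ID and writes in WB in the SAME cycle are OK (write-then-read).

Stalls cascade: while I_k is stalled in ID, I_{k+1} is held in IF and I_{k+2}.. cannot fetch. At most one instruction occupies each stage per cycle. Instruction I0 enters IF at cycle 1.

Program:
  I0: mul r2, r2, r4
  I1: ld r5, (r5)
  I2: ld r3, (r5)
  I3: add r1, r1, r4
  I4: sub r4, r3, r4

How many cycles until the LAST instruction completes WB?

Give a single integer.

Answer: 12

Derivation:
I0 mul r2 <- r2,r4: IF@1 ID@2 stall=0 (-) EX@3 MEM@4 WB@5
I1 ld r5 <- r5: IF@2 ID@3 stall=0 (-) EX@4 MEM@5 WB@6
I2 ld r3 <- r5: IF@3 ID@4 stall=2 (RAW on I1.r5 (WB@6)) EX@7 MEM@8 WB@9
I3 add r1 <- r1,r4: IF@4 ID@7 stall=0 (-) EX@8 MEM@9 WB@10
I4 sub r4 <- r3,r4: IF@7 ID@8 stall=1 (RAW on I2.r3 (WB@9)) EX@10 MEM@11 WB@12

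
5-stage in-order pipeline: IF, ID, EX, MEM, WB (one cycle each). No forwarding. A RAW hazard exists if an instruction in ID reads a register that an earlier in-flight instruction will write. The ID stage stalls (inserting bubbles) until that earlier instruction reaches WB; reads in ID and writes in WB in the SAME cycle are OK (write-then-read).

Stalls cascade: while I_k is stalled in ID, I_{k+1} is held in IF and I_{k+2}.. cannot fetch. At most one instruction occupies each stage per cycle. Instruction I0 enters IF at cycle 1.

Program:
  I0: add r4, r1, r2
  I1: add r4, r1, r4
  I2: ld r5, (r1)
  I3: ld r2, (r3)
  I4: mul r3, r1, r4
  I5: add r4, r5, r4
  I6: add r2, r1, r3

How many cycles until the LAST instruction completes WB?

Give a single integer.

Answer: 14

Derivation:
I0 add r4 <- r1,r2: IF@1 ID@2 stall=0 (-) EX@3 MEM@4 WB@5
I1 add r4 <- r1,r4: IF@2 ID@3 stall=2 (RAW on I0.r4 (WB@5)) EX@6 MEM@7 WB@8
I2 ld r5 <- r1: IF@3 ID@6 stall=0 (-) EX@7 MEM@8 WB@9
I3 ld r2 <- r3: IF@6 ID@7 stall=0 (-) EX@8 MEM@9 WB@10
I4 mul r3 <- r1,r4: IF@7 ID@8 stall=0 (-) EX@9 MEM@10 WB@11
I5 add r4 <- r5,r4: IF@8 ID@9 stall=0 (-) EX@10 MEM@11 WB@12
I6 add r2 <- r1,r3: IF@9 ID@10 stall=1 (RAW on I4.r3 (WB@11)) EX@12 MEM@13 WB@14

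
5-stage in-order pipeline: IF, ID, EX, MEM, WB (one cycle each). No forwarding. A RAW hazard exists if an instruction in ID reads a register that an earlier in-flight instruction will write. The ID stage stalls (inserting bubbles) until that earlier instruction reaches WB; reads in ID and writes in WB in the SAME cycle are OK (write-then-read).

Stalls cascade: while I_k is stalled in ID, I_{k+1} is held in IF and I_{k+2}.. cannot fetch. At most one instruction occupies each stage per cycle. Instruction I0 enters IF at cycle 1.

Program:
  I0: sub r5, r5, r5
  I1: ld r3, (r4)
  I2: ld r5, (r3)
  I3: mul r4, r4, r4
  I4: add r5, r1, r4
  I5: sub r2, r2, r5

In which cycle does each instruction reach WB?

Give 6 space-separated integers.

Answer: 5 6 9 10 13 16

Derivation:
I0 sub r5 <- r5,r5: IF@1 ID@2 stall=0 (-) EX@3 MEM@4 WB@5
I1 ld r3 <- r4: IF@2 ID@3 stall=0 (-) EX@4 MEM@5 WB@6
I2 ld r5 <- r3: IF@3 ID@4 stall=2 (RAW on I1.r3 (WB@6)) EX@7 MEM@8 WB@9
I3 mul r4 <- r4,r4: IF@4 ID@7 stall=0 (-) EX@8 MEM@9 WB@10
I4 add r5 <- r1,r4: IF@7 ID@8 stall=2 (RAW on I3.r4 (WB@10)) EX@11 MEM@12 WB@13
I5 sub r2 <- r2,r5: IF@8 ID@11 stall=2 (RAW on I4.r5 (WB@13)) EX@14 MEM@15 WB@16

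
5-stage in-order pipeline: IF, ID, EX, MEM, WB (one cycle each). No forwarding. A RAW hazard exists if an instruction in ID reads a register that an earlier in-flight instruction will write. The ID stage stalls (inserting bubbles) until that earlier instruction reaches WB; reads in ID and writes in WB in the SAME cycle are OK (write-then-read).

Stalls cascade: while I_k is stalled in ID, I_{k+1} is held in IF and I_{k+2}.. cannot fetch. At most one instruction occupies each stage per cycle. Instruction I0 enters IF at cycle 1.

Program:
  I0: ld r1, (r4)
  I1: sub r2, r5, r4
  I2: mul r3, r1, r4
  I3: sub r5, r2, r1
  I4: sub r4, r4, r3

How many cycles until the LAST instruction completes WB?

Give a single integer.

I0 ld r1 <- r4: IF@1 ID@2 stall=0 (-) EX@3 MEM@4 WB@5
I1 sub r2 <- r5,r4: IF@2 ID@3 stall=0 (-) EX@4 MEM@5 WB@6
I2 mul r3 <- r1,r4: IF@3 ID@4 stall=1 (RAW on I0.r1 (WB@5)) EX@6 MEM@7 WB@8
I3 sub r5 <- r2,r1: IF@4 ID@6 stall=0 (-) EX@7 MEM@8 WB@9
I4 sub r4 <- r4,r3: IF@6 ID@7 stall=1 (RAW on I2.r3 (WB@8)) EX@9 MEM@10 WB@11

Answer: 11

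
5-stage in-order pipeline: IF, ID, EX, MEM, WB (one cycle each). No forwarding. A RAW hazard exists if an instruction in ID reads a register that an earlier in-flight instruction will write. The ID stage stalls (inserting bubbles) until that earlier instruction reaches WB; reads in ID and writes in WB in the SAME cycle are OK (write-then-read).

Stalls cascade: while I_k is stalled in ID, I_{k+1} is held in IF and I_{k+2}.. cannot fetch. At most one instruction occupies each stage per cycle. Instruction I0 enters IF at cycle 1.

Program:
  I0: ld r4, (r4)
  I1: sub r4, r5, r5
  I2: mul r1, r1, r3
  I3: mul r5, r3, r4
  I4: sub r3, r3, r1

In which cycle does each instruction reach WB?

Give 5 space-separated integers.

I0 ld r4 <- r4: IF@1 ID@2 stall=0 (-) EX@3 MEM@4 WB@5
I1 sub r4 <- r5,r5: IF@2 ID@3 stall=0 (-) EX@4 MEM@5 WB@6
I2 mul r1 <- r1,r3: IF@3 ID@4 stall=0 (-) EX@5 MEM@6 WB@7
I3 mul r5 <- r3,r4: IF@4 ID@5 stall=1 (RAW on I1.r4 (WB@6)) EX@7 MEM@8 WB@9
I4 sub r3 <- r3,r1: IF@5 ID@7 stall=0 (-) EX@8 MEM@9 WB@10

Answer: 5 6 7 9 10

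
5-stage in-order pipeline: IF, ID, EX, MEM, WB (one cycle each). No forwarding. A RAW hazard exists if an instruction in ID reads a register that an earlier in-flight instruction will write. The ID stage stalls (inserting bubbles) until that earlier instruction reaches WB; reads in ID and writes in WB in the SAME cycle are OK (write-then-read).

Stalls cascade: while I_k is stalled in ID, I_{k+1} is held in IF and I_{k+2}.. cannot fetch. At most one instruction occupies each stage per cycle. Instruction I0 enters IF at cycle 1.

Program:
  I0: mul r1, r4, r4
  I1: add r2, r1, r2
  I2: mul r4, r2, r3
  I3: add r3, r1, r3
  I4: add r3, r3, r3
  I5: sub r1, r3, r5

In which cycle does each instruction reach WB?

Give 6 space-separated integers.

I0 mul r1 <- r4,r4: IF@1 ID@2 stall=0 (-) EX@3 MEM@4 WB@5
I1 add r2 <- r1,r2: IF@2 ID@3 stall=2 (RAW on I0.r1 (WB@5)) EX@6 MEM@7 WB@8
I2 mul r4 <- r2,r3: IF@3 ID@6 stall=2 (RAW on I1.r2 (WB@8)) EX@9 MEM@10 WB@11
I3 add r3 <- r1,r3: IF@6 ID@9 stall=0 (-) EX@10 MEM@11 WB@12
I4 add r3 <- r3,r3: IF@9 ID@10 stall=2 (RAW on I3.r3 (WB@12)) EX@13 MEM@14 WB@15
I5 sub r1 <- r3,r5: IF@10 ID@13 stall=2 (RAW on I4.r3 (WB@15)) EX@16 MEM@17 WB@18

Answer: 5 8 11 12 15 18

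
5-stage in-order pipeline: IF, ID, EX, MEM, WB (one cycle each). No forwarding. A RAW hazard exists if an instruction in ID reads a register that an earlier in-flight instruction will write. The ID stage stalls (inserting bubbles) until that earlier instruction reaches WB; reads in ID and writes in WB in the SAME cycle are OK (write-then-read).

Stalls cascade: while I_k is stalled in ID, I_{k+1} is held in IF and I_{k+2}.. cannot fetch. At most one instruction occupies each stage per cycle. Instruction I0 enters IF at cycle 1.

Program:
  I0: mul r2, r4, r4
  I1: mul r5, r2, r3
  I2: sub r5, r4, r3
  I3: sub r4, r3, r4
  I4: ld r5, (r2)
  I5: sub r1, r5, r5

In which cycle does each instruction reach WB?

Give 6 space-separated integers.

I0 mul r2 <- r4,r4: IF@1 ID@2 stall=0 (-) EX@3 MEM@4 WB@5
I1 mul r5 <- r2,r3: IF@2 ID@3 stall=2 (RAW on I0.r2 (WB@5)) EX@6 MEM@7 WB@8
I2 sub r5 <- r4,r3: IF@3 ID@6 stall=0 (-) EX@7 MEM@8 WB@9
I3 sub r4 <- r3,r4: IF@6 ID@7 stall=0 (-) EX@8 MEM@9 WB@10
I4 ld r5 <- r2: IF@7 ID@8 stall=0 (-) EX@9 MEM@10 WB@11
I5 sub r1 <- r5,r5: IF@8 ID@9 stall=2 (RAW on I4.r5 (WB@11)) EX@12 MEM@13 WB@14

Answer: 5 8 9 10 11 14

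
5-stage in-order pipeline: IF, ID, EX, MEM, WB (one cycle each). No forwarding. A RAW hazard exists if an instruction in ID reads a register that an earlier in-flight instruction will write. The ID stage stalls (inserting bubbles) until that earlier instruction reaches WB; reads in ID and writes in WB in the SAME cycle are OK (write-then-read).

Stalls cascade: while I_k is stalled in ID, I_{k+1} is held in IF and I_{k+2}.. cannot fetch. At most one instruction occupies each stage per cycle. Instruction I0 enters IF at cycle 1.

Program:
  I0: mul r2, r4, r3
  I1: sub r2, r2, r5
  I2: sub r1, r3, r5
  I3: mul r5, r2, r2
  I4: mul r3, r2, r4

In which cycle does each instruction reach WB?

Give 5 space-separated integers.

I0 mul r2 <- r4,r3: IF@1 ID@2 stall=0 (-) EX@3 MEM@4 WB@5
I1 sub r2 <- r2,r5: IF@2 ID@3 stall=2 (RAW on I0.r2 (WB@5)) EX@6 MEM@7 WB@8
I2 sub r1 <- r3,r5: IF@3 ID@6 stall=0 (-) EX@7 MEM@8 WB@9
I3 mul r5 <- r2,r2: IF@6 ID@7 stall=1 (RAW on I1.r2 (WB@8)) EX@9 MEM@10 WB@11
I4 mul r3 <- r2,r4: IF@7 ID@9 stall=0 (-) EX@10 MEM@11 WB@12

Answer: 5 8 9 11 12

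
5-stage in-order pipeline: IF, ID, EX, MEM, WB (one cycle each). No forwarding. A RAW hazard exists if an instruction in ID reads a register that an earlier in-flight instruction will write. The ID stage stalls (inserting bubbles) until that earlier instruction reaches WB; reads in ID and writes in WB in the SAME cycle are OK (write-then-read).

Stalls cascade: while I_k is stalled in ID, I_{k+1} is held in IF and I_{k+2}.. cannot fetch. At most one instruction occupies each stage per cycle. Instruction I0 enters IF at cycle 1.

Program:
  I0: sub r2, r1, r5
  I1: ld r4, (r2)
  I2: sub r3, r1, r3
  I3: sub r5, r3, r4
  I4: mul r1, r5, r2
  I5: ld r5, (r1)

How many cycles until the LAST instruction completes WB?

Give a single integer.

Answer: 18

Derivation:
I0 sub r2 <- r1,r5: IF@1 ID@2 stall=0 (-) EX@3 MEM@4 WB@5
I1 ld r4 <- r2: IF@2 ID@3 stall=2 (RAW on I0.r2 (WB@5)) EX@6 MEM@7 WB@8
I2 sub r3 <- r1,r3: IF@3 ID@6 stall=0 (-) EX@7 MEM@8 WB@9
I3 sub r5 <- r3,r4: IF@6 ID@7 stall=2 (RAW on I2.r3 (WB@9)) EX@10 MEM@11 WB@12
I4 mul r1 <- r5,r2: IF@7 ID@10 stall=2 (RAW on I3.r5 (WB@12)) EX@13 MEM@14 WB@15
I5 ld r5 <- r1: IF@10 ID@13 stall=2 (RAW on I4.r1 (WB@15)) EX@16 MEM@17 WB@18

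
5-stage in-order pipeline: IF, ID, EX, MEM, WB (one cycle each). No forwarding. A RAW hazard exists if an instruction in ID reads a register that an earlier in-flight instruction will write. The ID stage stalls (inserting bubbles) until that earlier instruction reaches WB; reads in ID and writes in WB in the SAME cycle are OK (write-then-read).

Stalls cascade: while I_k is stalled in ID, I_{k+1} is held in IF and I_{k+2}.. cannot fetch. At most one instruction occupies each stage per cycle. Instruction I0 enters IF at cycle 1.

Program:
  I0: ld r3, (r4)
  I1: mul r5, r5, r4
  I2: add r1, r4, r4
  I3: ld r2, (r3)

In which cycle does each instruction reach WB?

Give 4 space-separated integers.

I0 ld r3 <- r4: IF@1 ID@2 stall=0 (-) EX@3 MEM@4 WB@5
I1 mul r5 <- r5,r4: IF@2 ID@3 stall=0 (-) EX@4 MEM@5 WB@6
I2 add r1 <- r4,r4: IF@3 ID@4 stall=0 (-) EX@5 MEM@6 WB@7
I3 ld r2 <- r3: IF@4 ID@5 stall=0 (-) EX@6 MEM@7 WB@8

Answer: 5 6 7 8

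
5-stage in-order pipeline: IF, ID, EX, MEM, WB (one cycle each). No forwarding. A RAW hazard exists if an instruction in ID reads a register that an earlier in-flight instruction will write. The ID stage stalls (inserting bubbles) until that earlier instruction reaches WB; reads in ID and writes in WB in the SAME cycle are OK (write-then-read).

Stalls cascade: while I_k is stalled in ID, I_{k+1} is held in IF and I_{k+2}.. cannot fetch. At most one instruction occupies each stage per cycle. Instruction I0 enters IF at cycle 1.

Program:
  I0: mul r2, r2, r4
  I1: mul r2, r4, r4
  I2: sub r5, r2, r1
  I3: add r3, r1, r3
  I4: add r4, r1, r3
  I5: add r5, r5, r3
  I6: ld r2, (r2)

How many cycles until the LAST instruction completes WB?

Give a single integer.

Answer: 15

Derivation:
I0 mul r2 <- r2,r4: IF@1 ID@2 stall=0 (-) EX@3 MEM@4 WB@5
I1 mul r2 <- r4,r4: IF@2 ID@3 stall=0 (-) EX@4 MEM@5 WB@6
I2 sub r5 <- r2,r1: IF@3 ID@4 stall=2 (RAW on I1.r2 (WB@6)) EX@7 MEM@8 WB@9
I3 add r3 <- r1,r3: IF@4 ID@7 stall=0 (-) EX@8 MEM@9 WB@10
I4 add r4 <- r1,r3: IF@7 ID@8 stall=2 (RAW on I3.r3 (WB@10)) EX@11 MEM@12 WB@13
I5 add r5 <- r5,r3: IF@8 ID@11 stall=0 (-) EX@12 MEM@13 WB@14
I6 ld r2 <- r2: IF@11 ID@12 stall=0 (-) EX@13 MEM@14 WB@15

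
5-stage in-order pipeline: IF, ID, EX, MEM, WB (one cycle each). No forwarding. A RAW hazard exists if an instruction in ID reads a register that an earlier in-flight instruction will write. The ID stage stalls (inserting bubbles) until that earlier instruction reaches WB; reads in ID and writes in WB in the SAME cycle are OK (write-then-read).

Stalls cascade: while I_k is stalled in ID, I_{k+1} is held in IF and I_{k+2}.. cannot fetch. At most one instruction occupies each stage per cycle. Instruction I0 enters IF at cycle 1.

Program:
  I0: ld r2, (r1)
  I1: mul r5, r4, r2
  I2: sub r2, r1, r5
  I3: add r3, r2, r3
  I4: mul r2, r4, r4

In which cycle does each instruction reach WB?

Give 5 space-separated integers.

I0 ld r2 <- r1: IF@1 ID@2 stall=0 (-) EX@3 MEM@4 WB@5
I1 mul r5 <- r4,r2: IF@2 ID@3 stall=2 (RAW on I0.r2 (WB@5)) EX@6 MEM@7 WB@8
I2 sub r2 <- r1,r5: IF@3 ID@6 stall=2 (RAW on I1.r5 (WB@8)) EX@9 MEM@10 WB@11
I3 add r3 <- r2,r3: IF@6 ID@9 stall=2 (RAW on I2.r2 (WB@11)) EX@12 MEM@13 WB@14
I4 mul r2 <- r4,r4: IF@9 ID@12 stall=0 (-) EX@13 MEM@14 WB@15

Answer: 5 8 11 14 15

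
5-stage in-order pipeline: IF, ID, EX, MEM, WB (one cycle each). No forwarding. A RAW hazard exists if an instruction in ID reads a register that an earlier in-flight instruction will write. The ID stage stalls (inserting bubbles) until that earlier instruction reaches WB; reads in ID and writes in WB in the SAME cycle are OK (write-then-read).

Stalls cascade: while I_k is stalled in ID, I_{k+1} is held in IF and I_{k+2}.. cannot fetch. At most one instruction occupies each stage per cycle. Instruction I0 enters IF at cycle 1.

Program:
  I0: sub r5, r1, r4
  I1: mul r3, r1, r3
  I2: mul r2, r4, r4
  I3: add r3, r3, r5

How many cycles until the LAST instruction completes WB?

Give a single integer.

Answer: 9

Derivation:
I0 sub r5 <- r1,r4: IF@1 ID@2 stall=0 (-) EX@3 MEM@4 WB@5
I1 mul r3 <- r1,r3: IF@2 ID@3 stall=0 (-) EX@4 MEM@5 WB@6
I2 mul r2 <- r4,r4: IF@3 ID@4 stall=0 (-) EX@5 MEM@6 WB@7
I3 add r3 <- r3,r5: IF@4 ID@5 stall=1 (RAW on I1.r3 (WB@6)) EX@7 MEM@8 WB@9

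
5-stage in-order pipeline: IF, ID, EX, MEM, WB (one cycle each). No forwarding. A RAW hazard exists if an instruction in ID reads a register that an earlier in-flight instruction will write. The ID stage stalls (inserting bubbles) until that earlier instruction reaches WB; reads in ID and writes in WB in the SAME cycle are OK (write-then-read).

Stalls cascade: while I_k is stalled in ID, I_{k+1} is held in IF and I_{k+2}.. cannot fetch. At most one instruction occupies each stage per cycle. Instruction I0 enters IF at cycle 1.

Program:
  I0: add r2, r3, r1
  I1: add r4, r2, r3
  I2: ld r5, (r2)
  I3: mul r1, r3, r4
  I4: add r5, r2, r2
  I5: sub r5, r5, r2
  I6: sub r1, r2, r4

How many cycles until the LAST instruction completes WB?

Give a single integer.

I0 add r2 <- r3,r1: IF@1 ID@2 stall=0 (-) EX@3 MEM@4 WB@5
I1 add r4 <- r2,r3: IF@2 ID@3 stall=2 (RAW on I0.r2 (WB@5)) EX@6 MEM@7 WB@8
I2 ld r5 <- r2: IF@3 ID@6 stall=0 (-) EX@7 MEM@8 WB@9
I3 mul r1 <- r3,r4: IF@6 ID@7 stall=1 (RAW on I1.r4 (WB@8)) EX@9 MEM@10 WB@11
I4 add r5 <- r2,r2: IF@7 ID@9 stall=0 (-) EX@10 MEM@11 WB@12
I5 sub r5 <- r5,r2: IF@9 ID@10 stall=2 (RAW on I4.r5 (WB@12)) EX@13 MEM@14 WB@15
I6 sub r1 <- r2,r4: IF@10 ID@13 stall=0 (-) EX@14 MEM@15 WB@16

Answer: 16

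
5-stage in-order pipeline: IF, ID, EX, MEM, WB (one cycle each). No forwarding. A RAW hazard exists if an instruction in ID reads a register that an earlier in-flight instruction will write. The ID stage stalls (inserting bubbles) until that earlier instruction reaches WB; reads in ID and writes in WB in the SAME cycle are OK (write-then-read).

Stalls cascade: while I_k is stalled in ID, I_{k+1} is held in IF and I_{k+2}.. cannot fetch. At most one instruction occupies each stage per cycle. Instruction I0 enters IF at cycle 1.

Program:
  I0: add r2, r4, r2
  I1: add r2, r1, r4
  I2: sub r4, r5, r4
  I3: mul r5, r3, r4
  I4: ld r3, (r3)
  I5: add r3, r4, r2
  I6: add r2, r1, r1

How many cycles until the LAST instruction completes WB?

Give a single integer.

I0 add r2 <- r4,r2: IF@1 ID@2 stall=0 (-) EX@3 MEM@4 WB@5
I1 add r2 <- r1,r4: IF@2 ID@3 stall=0 (-) EX@4 MEM@5 WB@6
I2 sub r4 <- r5,r4: IF@3 ID@4 stall=0 (-) EX@5 MEM@6 WB@7
I3 mul r5 <- r3,r4: IF@4 ID@5 stall=2 (RAW on I2.r4 (WB@7)) EX@8 MEM@9 WB@10
I4 ld r3 <- r3: IF@5 ID@8 stall=0 (-) EX@9 MEM@10 WB@11
I5 add r3 <- r4,r2: IF@8 ID@9 stall=0 (-) EX@10 MEM@11 WB@12
I6 add r2 <- r1,r1: IF@9 ID@10 stall=0 (-) EX@11 MEM@12 WB@13

Answer: 13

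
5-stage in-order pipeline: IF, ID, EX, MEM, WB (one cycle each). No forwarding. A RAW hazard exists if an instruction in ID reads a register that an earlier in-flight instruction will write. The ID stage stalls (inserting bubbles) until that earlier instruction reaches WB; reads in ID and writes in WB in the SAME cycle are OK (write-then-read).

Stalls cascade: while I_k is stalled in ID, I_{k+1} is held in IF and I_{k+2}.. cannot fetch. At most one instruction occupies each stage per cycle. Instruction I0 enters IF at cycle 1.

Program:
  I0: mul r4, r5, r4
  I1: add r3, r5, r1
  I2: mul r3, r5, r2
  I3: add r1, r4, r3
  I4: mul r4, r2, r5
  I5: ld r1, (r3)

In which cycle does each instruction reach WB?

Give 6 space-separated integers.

I0 mul r4 <- r5,r4: IF@1 ID@2 stall=0 (-) EX@3 MEM@4 WB@5
I1 add r3 <- r5,r1: IF@2 ID@3 stall=0 (-) EX@4 MEM@5 WB@6
I2 mul r3 <- r5,r2: IF@3 ID@4 stall=0 (-) EX@5 MEM@6 WB@7
I3 add r1 <- r4,r3: IF@4 ID@5 stall=2 (RAW on I2.r3 (WB@7)) EX@8 MEM@9 WB@10
I4 mul r4 <- r2,r5: IF@5 ID@8 stall=0 (-) EX@9 MEM@10 WB@11
I5 ld r1 <- r3: IF@8 ID@9 stall=0 (-) EX@10 MEM@11 WB@12

Answer: 5 6 7 10 11 12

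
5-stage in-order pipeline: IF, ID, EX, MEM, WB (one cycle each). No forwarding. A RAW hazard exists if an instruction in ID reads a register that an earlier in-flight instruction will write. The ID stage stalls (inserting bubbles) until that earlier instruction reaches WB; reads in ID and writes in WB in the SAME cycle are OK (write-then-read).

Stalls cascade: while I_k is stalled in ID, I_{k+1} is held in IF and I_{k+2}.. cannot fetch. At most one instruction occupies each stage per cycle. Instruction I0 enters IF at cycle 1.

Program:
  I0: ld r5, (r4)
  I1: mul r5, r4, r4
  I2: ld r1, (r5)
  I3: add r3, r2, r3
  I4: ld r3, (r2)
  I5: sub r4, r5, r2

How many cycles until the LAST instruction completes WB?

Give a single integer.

Answer: 12

Derivation:
I0 ld r5 <- r4: IF@1 ID@2 stall=0 (-) EX@3 MEM@4 WB@5
I1 mul r5 <- r4,r4: IF@2 ID@3 stall=0 (-) EX@4 MEM@5 WB@6
I2 ld r1 <- r5: IF@3 ID@4 stall=2 (RAW on I1.r5 (WB@6)) EX@7 MEM@8 WB@9
I3 add r3 <- r2,r3: IF@4 ID@7 stall=0 (-) EX@8 MEM@9 WB@10
I4 ld r3 <- r2: IF@7 ID@8 stall=0 (-) EX@9 MEM@10 WB@11
I5 sub r4 <- r5,r2: IF@8 ID@9 stall=0 (-) EX@10 MEM@11 WB@12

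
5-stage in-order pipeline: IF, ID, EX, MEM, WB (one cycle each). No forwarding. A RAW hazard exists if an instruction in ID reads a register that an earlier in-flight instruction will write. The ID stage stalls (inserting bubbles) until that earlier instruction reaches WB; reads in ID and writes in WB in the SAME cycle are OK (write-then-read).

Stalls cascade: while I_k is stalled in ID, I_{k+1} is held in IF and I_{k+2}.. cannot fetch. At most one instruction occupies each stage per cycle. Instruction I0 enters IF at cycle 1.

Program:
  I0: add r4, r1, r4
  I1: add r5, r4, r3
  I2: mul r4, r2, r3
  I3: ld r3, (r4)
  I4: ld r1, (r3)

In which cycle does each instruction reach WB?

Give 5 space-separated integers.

I0 add r4 <- r1,r4: IF@1 ID@2 stall=0 (-) EX@3 MEM@4 WB@5
I1 add r5 <- r4,r3: IF@2 ID@3 stall=2 (RAW on I0.r4 (WB@5)) EX@6 MEM@7 WB@8
I2 mul r4 <- r2,r3: IF@3 ID@6 stall=0 (-) EX@7 MEM@8 WB@9
I3 ld r3 <- r4: IF@6 ID@7 stall=2 (RAW on I2.r4 (WB@9)) EX@10 MEM@11 WB@12
I4 ld r1 <- r3: IF@7 ID@10 stall=2 (RAW on I3.r3 (WB@12)) EX@13 MEM@14 WB@15

Answer: 5 8 9 12 15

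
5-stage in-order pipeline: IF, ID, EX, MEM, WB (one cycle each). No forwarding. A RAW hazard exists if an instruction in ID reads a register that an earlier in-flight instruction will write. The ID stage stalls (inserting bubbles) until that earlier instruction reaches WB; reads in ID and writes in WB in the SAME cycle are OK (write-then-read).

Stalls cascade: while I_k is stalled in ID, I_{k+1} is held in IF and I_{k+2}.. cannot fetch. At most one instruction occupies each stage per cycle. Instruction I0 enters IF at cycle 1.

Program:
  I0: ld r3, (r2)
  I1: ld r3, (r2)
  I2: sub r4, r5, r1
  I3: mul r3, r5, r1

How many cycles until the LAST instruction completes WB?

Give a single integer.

Answer: 8

Derivation:
I0 ld r3 <- r2: IF@1 ID@2 stall=0 (-) EX@3 MEM@4 WB@5
I1 ld r3 <- r2: IF@2 ID@3 stall=0 (-) EX@4 MEM@5 WB@6
I2 sub r4 <- r5,r1: IF@3 ID@4 stall=0 (-) EX@5 MEM@6 WB@7
I3 mul r3 <- r5,r1: IF@4 ID@5 stall=0 (-) EX@6 MEM@7 WB@8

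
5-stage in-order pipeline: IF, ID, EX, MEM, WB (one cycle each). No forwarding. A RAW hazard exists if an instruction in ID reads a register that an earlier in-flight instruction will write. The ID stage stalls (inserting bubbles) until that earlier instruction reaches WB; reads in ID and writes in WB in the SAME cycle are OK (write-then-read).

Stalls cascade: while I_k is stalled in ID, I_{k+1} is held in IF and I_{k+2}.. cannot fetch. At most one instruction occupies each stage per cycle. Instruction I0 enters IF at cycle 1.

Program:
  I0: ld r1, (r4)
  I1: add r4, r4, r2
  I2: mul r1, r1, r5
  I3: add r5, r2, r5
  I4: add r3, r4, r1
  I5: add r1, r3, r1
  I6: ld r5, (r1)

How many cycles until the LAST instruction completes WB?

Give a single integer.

Answer: 17

Derivation:
I0 ld r1 <- r4: IF@1 ID@2 stall=0 (-) EX@3 MEM@4 WB@5
I1 add r4 <- r4,r2: IF@2 ID@3 stall=0 (-) EX@4 MEM@5 WB@6
I2 mul r1 <- r1,r5: IF@3 ID@4 stall=1 (RAW on I0.r1 (WB@5)) EX@6 MEM@7 WB@8
I3 add r5 <- r2,r5: IF@4 ID@6 stall=0 (-) EX@7 MEM@8 WB@9
I4 add r3 <- r4,r1: IF@6 ID@7 stall=1 (RAW on I2.r1 (WB@8)) EX@9 MEM@10 WB@11
I5 add r1 <- r3,r1: IF@7 ID@9 stall=2 (RAW on I4.r3 (WB@11)) EX@12 MEM@13 WB@14
I6 ld r5 <- r1: IF@9 ID@12 stall=2 (RAW on I5.r1 (WB@14)) EX@15 MEM@16 WB@17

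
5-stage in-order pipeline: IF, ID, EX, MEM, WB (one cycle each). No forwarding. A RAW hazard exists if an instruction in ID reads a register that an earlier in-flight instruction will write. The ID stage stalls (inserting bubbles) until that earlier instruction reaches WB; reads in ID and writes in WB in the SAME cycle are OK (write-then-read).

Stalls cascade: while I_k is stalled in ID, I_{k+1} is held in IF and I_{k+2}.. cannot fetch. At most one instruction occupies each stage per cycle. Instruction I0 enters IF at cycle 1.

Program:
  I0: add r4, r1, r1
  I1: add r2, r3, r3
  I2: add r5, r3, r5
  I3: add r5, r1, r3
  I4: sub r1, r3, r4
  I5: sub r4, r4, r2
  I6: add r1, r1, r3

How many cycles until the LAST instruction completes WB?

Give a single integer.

Answer: 12

Derivation:
I0 add r4 <- r1,r1: IF@1 ID@2 stall=0 (-) EX@3 MEM@4 WB@5
I1 add r2 <- r3,r3: IF@2 ID@3 stall=0 (-) EX@4 MEM@5 WB@6
I2 add r5 <- r3,r5: IF@3 ID@4 stall=0 (-) EX@5 MEM@6 WB@7
I3 add r5 <- r1,r3: IF@4 ID@5 stall=0 (-) EX@6 MEM@7 WB@8
I4 sub r1 <- r3,r4: IF@5 ID@6 stall=0 (-) EX@7 MEM@8 WB@9
I5 sub r4 <- r4,r2: IF@6 ID@7 stall=0 (-) EX@8 MEM@9 WB@10
I6 add r1 <- r1,r3: IF@7 ID@8 stall=1 (RAW on I4.r1 (WB@9)) EX@10 MEM@11 WB@12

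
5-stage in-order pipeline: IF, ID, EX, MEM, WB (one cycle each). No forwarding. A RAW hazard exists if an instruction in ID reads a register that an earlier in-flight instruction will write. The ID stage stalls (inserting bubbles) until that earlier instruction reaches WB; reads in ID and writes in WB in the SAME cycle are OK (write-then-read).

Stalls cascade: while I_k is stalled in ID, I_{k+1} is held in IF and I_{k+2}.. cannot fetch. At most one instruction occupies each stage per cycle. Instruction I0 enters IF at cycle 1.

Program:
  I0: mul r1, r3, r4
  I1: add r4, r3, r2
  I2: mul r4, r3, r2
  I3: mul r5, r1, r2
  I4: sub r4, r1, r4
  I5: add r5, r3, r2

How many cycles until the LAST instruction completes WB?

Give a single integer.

Answer: 11

Derivation:
I0 mul r1 <- r3,r4: IF@1 ID@2 stall=0 (-) EX@3 MEM@4 WB@5
I1 add r4 <- r3,r2: IF@2 ID@3 stall=0 (-) EX@4 MEM@5 WB@6
I2 mul r4 <- r3,r2: IF@3 ID@4 stall=0 (-) EX@5 MEM@6 WB@7
I3 mul r5 <- r1,r2: IF@4 ID@5 stall=0 (-) EX@6 MEM@7 WB@8
I4 sub r4 <- r1,r4: IF@5 ID@6 stall=1 (RAW on I2.r4 (WB@7)) EX@8 MEM@9 WB@10
I5 add r5 <- r3,r2: IF@6 ID@8 stall=0 (-) EX@9 MEM@10 WB@11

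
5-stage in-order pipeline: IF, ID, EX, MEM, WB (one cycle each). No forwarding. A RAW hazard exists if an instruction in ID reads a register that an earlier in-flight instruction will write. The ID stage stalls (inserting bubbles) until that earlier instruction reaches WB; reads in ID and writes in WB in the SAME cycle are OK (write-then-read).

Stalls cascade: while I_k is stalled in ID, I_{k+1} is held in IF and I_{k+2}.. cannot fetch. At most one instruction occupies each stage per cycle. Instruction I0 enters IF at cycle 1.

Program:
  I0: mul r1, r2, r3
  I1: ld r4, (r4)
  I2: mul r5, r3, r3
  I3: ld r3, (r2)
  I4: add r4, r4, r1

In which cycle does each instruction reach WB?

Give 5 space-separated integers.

I0 mul r1 <- r2,r3: IF@1 ID@2 stall=0 (-) EX@3 MEM@4 WB@5
I1 ld r4 <- r4: IF@2 ID@3 stall=0 (-) EX@4 MEM@5 WB@6
I2 mul r5 <- r3,r3: IF@3 ID@4 stall=0 (-) EX@5 MEM@6 WB@7
I3 ld r3 <- r2: IF@4 ID@5 stall=0 (-) EX@6 MEM@7 WB@8
I4 add r4 <- r4,r1: IF@5 ID@6 stall=0 (-) EX@7 MEM@8 WB@9

Answer: 5 6 7 8 9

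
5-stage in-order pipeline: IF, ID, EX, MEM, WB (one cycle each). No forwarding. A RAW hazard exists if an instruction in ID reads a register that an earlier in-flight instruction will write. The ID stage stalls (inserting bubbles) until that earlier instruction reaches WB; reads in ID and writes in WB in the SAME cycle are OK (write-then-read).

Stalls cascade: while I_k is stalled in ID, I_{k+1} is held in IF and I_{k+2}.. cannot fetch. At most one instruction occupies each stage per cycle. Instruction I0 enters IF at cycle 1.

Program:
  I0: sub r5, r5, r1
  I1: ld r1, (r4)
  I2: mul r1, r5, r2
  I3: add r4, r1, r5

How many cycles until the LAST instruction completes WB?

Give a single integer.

I0 sub r5 <- r5,r1: IF@1 ID@2 stall=0 (-) EX@3 MEM@4 WB@5
I1 ld r1 <- r4: IF@2 ID@3 stall=0 (-) EX@4 MEM@5 WB@6
I2 mul r1 <- r5,r2: IF@3 ID@4 stall=1 (RAW on I0.r5 (WB@5)) EX@6 MEM@7 WB@8
I3 add r4 <- r1,r5: IF@4 ID@6 stall=2 (RAW on I2.r1 (WB@8)) EX@9 MEM@10 WB@11

Answer: 11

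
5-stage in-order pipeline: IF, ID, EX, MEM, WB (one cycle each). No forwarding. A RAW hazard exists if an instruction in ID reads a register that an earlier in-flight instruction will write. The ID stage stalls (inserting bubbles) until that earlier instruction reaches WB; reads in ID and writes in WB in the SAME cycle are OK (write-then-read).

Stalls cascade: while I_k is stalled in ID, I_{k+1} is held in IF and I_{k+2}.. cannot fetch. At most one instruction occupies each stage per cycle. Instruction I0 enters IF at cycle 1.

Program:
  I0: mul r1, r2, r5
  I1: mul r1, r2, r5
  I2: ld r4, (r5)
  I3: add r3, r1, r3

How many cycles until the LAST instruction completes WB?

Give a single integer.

Answer: 9

Derivation:
I0 mul r1 <- r2,r5: IF@1 ID@2 stall=0 (-) EX@3 MEM@4 WB@5
I1 mul r1 <- r2,r5: IF@2 ID@3 stall=0 (-) EX@4 MEM@5 WB@6
I2 ld r4 <- r5: IF@3 ID@4 stall=0 (-) EX@5 MEM@6 WB@7
I3 add r3 <- r1,r3: IF@4 ID@5 stall=1 (RAW on I1.r1 (WB@6)) EX@7 MEM@8 WB@9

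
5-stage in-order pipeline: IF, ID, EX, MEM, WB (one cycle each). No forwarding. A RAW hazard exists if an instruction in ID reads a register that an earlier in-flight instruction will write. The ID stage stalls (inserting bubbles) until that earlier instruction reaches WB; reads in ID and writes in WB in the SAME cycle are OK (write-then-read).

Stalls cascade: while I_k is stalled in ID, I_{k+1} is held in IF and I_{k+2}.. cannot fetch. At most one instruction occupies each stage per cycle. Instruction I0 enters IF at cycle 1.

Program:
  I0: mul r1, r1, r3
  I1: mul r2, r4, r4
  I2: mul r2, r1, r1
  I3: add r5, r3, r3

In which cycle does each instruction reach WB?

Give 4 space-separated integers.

I0 mul r1 <- r1,r3: IF@1 ID@2 stall=0 (-) EX@3 MEM@4 WB@5
I1 mul r2 <- r4,r4: IF@2 ID@3 stall=0 (-) EX@4 MEM@5 WB@6
I2 mul r2 <- r1,r1: IF@3 ID@4 stall=1 (RAW on I0.r1 (WB@5)) EX@6 MEM@7 WB@8
I3 add r5 <- r3,r3: IF@4 ID@6 stall=0 (-) EX@7 MEM@8 WB@9

Answer: 5 6 8 9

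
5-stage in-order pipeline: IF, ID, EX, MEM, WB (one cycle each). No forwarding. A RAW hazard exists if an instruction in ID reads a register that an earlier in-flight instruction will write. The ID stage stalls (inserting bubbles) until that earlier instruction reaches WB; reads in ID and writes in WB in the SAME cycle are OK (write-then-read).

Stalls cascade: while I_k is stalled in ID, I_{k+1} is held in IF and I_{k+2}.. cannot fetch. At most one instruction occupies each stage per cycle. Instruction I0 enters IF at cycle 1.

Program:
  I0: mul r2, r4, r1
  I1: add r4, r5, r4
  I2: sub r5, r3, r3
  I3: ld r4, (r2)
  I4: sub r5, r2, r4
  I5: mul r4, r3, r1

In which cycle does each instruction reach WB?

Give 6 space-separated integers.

Answer: 5 6 7 8 11 12

Derivation:
I0 mul r2 <- r4,r1: IF@1 ID@2 stall=0 (-) EX@3 MEM@4 WB@5
I1 add r4 <- r5,r4: IF@2 ID@3 stall=0 (-) EX@4 MEM@5 WB@6
I2 sub r5 <- r3,r3: IF@3 ID@4 stall=0 (-) EX@5 MEM@6 WB@7
I3 ld r4 <- r2: IF@4 ID@5 stall=0 (-) EX@6 MEM@7 WB@8
I4 sub r5 <- r2,r4: IF@5 ID@6 stall=2 (RAW on I3.r4 (WB@8)) EX@9 MEM@10 WB@11
I5 mul r4 <- r3,r1: IF@6 ID@9 stall=0 (-) EX@10 MEM@11 WB@12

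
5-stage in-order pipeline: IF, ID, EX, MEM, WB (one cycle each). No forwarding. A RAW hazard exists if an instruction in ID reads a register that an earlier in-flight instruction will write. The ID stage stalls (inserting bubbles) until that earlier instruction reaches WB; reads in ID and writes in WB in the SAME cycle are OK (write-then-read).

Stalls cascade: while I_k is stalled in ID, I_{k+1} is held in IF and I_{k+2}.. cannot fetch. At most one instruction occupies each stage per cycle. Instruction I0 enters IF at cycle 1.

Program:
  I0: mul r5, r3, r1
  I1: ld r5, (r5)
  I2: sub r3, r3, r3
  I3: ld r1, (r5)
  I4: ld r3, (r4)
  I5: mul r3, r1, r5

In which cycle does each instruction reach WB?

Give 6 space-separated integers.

Answer: 5 8 9 11 12 14

Derivation:
I0 mul r5 <- r3,r1: IF@1 ID@2 stall=0 (-) EX@3 MEM@4 WB@5
I1 ld r5 <- r5: IF@2 ID@3 stall=2 (RAW on I0.r5 (WB@5)) EX@6 MEM@7 WB@8
I2 sub r3 <- r3,r3: IF@3 ID@6 stall=0 (-) EX@7 MEM@8 WB@9
I3 ld r1 <- r5: IF@6 ID@7 stall=1 (RAW on I1.r5 (WB@8)) EX@9 MEM@10 WB@11
I4 ld r3 <- r4: IF@7 ID@9 stall=0 (-) EX@10 MEM@11 WB@12
I5 mul r3 <- r1,r5: IF@9 ID@10 stall=1 (RAW on I3.r1 (WB@11)) EX@12 MEM@13 WB@14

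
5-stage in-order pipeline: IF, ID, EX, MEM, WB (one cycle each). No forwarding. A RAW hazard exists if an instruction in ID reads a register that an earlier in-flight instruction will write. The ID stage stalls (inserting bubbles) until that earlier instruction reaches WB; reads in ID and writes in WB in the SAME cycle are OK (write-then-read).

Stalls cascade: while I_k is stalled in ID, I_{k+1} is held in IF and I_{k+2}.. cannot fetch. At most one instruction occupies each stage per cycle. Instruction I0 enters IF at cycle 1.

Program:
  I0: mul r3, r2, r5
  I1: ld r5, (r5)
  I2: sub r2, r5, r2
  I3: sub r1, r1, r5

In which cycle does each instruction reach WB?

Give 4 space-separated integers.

Answer: 5 6 9 10

Derivation:
I0 mul r3 <- r2,r5: IF@1 ID@2 stall=0 (-) EX@3 MEM@4 WB@5
I1 ld r5 <- r5: IF@2 ID@3 stall=0 (-) EX@4 MEM@5 WB@6
I2 sub r2 <- r5,r2: IF@3 ID@4 stall=2 (RAW on I1.r5 (WB@6)) EX@7 MEM@8 WB@9
I3 sub r1 <- r1,r5: IF@4 ID@7 stall=0 (-) EX@8 MEM@9 WB@10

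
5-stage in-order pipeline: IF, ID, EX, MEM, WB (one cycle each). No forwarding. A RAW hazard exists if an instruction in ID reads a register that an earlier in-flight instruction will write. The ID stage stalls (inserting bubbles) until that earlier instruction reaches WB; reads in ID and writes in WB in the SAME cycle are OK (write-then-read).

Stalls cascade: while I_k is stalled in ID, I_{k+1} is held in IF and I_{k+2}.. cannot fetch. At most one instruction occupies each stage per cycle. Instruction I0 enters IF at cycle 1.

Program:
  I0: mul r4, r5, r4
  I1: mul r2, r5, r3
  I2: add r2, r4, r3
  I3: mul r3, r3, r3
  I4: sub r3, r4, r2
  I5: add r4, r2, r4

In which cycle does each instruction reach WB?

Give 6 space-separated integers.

I0 mul r4 <- r5,r4: IF@1 ID@2 stall=0 (-) EX@3 MEM@4 WB@5
I1 mul r2 <- r5,r3: IF@2 ID@3 stall=0 (-) EX@4 MEM@5 WB@6
I2 add r2 <- r4,r3: IF@3 ID@4 stall=1 (RAW on I0.r4 (WB@5)) EX@6 MEM@7 WB@8
I3 mul r3 <- r3,r3: IF@4 ID@6 stall=0 (-) EX@7 MEM@8 WB@9
I4 sub r3 <- r4,r2: IF@6 ID@7 stall=1 (RAW on I2.r2 (WB@8)) EX@9 MEM@10 WB@11
I5 add r4 <- r2,r4: IF@7 ID@9 stall=0 (-) EX@10 MEM@11 WB@12

Answer: 5 6 8 9 11 12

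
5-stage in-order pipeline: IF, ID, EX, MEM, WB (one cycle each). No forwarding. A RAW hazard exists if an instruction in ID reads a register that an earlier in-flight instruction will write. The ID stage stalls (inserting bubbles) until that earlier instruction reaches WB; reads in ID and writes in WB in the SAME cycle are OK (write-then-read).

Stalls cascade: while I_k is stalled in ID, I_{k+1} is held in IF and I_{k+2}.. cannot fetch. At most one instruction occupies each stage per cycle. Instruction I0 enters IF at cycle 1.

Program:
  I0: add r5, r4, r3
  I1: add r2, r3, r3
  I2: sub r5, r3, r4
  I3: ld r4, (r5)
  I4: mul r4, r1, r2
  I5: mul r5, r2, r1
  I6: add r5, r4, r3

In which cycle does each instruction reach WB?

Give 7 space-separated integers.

I0 add r5 <- r4,r3: IF@1 ID@2 stall=0 (-) EX@3 MEM@4 WB@5
I1 add r2 <- r3,r3: IF@2 ID@3 stall=0 (-) EX@4 MEM@5 WB@6
I2 sub r5 <- r3,r4: IF@3 ID@4 stall=0 (-) EX@5 MEM@6 WB@7
I3 ld r4 <- r5: IF@4 ID@5 stall=2 (RAW on I2.r5 (WB@7)) EX@8 MEM@9 WB@10
I4 mul r4 <- r1,r2: IF@5 ID@8 stall=0 (-) EX@9 MEM@10 WB@11
I5 mul r5 <- r2,r1: IF@8 ID@9 stall=0 (-) EX@10 MEM@11 WB@12
I6 add r5 <- r4,r3: IF@9 ID@10 stall=1 (RAW on I4.r4 (WB@11)) EX@12 MEM@13 WB@14

Answer: 5 6 7 10 11 12 14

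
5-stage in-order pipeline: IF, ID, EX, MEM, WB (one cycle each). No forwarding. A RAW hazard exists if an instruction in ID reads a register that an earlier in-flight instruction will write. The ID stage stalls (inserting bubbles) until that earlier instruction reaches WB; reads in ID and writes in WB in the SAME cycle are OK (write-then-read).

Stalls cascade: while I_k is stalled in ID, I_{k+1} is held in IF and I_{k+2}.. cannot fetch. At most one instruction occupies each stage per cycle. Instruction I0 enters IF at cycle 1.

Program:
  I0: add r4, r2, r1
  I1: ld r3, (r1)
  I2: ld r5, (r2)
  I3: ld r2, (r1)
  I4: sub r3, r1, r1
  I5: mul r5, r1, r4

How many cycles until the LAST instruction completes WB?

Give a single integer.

I0 add r4 <- r2,r1: IF@1 ID@2 stall=0 (-) EX@3 MEM@4 WB@5
I1 ld r3 <- r1: IF@2 ID@3 stall=0 (-) EX@4 MEM@5 WB@6
I2 ld r5 <- r2: IF@3 ID@4 stall=0 (-) EX@5 MEM@6 WB@7
I3 ld r2 <- r1: IF@4 ID@5 stall=0 (-) EX@6 MEM@7 WB@8
I4 sub r3 <- r1,r1: IF@5 ID@6 stall=0 (-) EX@7 MEM@8 WB@9
I5 mul r5 <- r1,r4: IF@6 ID@7 stall=0 (-) EX@8 MEM@9 WB@10

Answer: 10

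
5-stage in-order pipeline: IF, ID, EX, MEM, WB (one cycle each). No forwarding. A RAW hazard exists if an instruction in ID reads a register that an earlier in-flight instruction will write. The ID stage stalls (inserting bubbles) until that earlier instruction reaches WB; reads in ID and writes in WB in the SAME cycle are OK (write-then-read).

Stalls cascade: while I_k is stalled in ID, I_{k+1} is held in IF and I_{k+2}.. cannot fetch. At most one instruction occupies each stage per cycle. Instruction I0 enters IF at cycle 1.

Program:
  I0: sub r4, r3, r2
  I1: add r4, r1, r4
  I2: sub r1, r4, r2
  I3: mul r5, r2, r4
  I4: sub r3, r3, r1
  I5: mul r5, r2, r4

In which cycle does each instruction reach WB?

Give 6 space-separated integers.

Answer: 5 8 11 12 14 15

Derivation:
I0 sub r4 <- r3,r2: IF@1 ID@2 stall=0 (-) EX@3 MEM@4 WB@5
I1 add r4 <- r1,r4: IF@2 ID@3 stall=2 (RAW on I0.r4 (WB@5)) EX@6 MEM@7 WB@8
I2 sub r1 <- r4,r2: IF@3 ID@6 stall=2 (RAW on I1.r4 (WB@8)) EX@9 MEM@10 WB@11
I3 mul r5 <- r2,r4: IF@6 ID@9 stall=0 (-) EX@10 MEM@11 WB@12
I4 sub r3 <- r3,r1: IF@9 ID@10 stall=1 (RAW on I2.r1 (WB@11)) EX@12 MEM@13 WB@14
I5 mul r5 <- r2,r4: IF@10 ID@12 stall=0 (-) EX@13 MEM@14 WB@15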